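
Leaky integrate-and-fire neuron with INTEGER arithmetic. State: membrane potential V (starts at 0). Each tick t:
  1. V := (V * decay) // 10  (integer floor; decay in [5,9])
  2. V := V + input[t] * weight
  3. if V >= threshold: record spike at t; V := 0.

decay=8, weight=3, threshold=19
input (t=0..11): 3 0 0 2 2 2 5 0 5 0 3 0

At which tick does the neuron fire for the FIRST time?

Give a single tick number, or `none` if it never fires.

Answer: 6

Derivation:
t=0: input=3 -> V=9
t=1: input=0 -> V=7
t=2: input=0 -> V=5
t=3: input=2 -> V=10
t=4: input=2 -> V=14
t=5: input=2 -> V=17
t=6: input=5 -> V=0 FIRE
t=7: input=0 -> V=0
t=8: input=5 -> V=15
t=9: input=0 -> V=12
t=10: input=3 -> V=18
t=11: input=0 -> V=14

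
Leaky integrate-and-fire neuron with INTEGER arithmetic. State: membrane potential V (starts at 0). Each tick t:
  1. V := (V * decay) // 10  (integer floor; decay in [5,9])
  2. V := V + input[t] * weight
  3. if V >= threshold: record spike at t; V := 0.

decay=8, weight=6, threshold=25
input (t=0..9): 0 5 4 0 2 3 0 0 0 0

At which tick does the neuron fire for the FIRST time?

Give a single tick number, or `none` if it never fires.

Answer: 1

Derivation:
t=0: input=0 -> V=0
t=1: input=5 -> V=0 FIRE
t=2: input=4 -> V=24
t=3: input=0 -> V=19
t=4: input=2 -> V=0 FIRE
t=5: input=3 -> V=18
t=6: input=0 -> V=14
t=7: input=0 -> V=11
t=8: input=0 -> V=8
t=9: input=0 -> V=6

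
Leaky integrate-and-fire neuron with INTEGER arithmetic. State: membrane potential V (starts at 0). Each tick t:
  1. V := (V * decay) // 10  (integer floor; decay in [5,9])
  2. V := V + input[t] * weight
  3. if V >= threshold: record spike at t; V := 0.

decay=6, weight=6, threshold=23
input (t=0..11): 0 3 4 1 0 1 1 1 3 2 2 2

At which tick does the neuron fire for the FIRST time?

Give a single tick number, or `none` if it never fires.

t=0: input=0 -> V=0
t=1: input=3 -> V=18
t=2: input=4 -> V=0 FIRE
t=3: input=1 -> V=6
t=4: input=0 -> V=3
t=5: input=1 -> V=7
t=6: input=1 -> V=10
t=7: input=1 -> V=12
t=8: input=3 -> V=0 FIRE
t=9: input=2 -> V=12
t=10: input=2 -> V=19
t=11: input=2 -> V=0 FIRE

Answer: 2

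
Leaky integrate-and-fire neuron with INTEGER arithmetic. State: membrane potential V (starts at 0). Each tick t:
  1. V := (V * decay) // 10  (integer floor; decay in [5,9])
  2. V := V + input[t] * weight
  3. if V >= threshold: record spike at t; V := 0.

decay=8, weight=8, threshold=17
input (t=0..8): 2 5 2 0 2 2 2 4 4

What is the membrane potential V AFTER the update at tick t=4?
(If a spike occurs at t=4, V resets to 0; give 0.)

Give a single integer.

Answer: 0

Derivation:
t=0: input=2 -> V=16
t=1: input=5 -> V=0 FIRE
t=2: input=2 -> V=16
t=3: input=0 -> V=12
t=4: input=2 -> V=0 FIRE
t=5: input=2 -> V=16
t=6: input=2 -> V=0 FIRE
t=7: input=4 -> V=0 FIRE
t=8: input=4 -> V=0 FIRE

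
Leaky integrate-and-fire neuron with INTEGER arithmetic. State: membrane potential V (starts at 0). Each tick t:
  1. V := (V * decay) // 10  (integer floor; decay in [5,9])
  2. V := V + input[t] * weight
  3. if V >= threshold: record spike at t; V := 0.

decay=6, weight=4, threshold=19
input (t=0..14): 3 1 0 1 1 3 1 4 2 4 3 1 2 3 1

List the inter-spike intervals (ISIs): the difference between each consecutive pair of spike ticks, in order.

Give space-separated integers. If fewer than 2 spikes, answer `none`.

Answer: 2 4

Derivation:
t=0: input=3 -> V=12
t=1: input=1 -> V=11
t=2: input=0 -> V=6
t=3: input=1 -> V=7
t=4: input=1 -> V=8
t=5: input=3 -> V=16
t=6: input=1 -> V=13
t=7: input=4 -> V=0 FIRE
t=8: input=2 -> V=8
t=9: input=4 -> V=0 FIRE
t=10: input=3 -> V=12
t=11: input=1 -> V=11
t=12: input=2 -> V=14
t=13: input=3 -> V=0 FIRE
t=14: input=1 -> V=4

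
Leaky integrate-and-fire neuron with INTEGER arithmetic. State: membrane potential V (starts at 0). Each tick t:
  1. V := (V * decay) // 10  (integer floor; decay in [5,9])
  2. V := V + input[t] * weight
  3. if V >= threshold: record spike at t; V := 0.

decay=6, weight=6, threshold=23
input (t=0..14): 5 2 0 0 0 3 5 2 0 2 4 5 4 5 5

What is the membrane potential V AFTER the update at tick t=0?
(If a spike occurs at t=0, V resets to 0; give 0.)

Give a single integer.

t=0: input=5 -> V=0 FIRE
t=1: input=2 -> V=12
t=2: input=0 -> V=7
t=3: input=0 -> V=4
t=4: input=0 -> V=2
t=5: input=3 -> V=19
t=6: input=5 -> V=0 FIRE
t=7: input=2 -> V=12
t=8: input=0 -> V=7
t=9: input=2 -> V=16
t=10: input=4 -> V=0 FIRE
t=11: input=5 -> V=0 FIRE
t=12: input=4 -> V=0 FIRE
t=13: input=5 -> V=0 FIRE
t=14: input=5 -> V=0 FIRE

Answer: 0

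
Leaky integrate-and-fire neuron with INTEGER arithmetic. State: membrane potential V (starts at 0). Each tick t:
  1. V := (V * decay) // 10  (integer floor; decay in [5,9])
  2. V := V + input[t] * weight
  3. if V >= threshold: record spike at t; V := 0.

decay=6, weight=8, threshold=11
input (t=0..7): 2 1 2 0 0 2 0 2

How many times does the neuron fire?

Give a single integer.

t=0: input=2 -> V=0 FIRE
t=1: input=1 -> V=8
t=2: input=2 -> V=0 FIRE
t=3: input=0 -> V=0
t=4: input=0 -> V=0
t=5: input=2 -> V=0 FIRE
t=6: input=0 -> V=0
t=7: input=2 -> V=0 FIRE

Answer: 4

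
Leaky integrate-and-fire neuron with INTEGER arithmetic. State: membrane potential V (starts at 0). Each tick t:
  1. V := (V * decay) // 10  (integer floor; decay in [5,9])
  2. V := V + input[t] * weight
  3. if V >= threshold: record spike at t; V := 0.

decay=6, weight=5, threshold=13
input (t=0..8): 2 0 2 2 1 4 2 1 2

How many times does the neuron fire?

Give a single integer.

t=0: input=2 -> V=10
t=1: input=0 -> V=6
t=2: input=2 -> V=0 FIRE
t=3: input=2 -> V=10
t=4: input=1 -> V=11
t=5: input=4 -> V=0 FIRE
t=6: input=2 -> V=10
t=7: input=1 -> V=11
t=8: input=2 -> V=0 FIRE

Answer: 3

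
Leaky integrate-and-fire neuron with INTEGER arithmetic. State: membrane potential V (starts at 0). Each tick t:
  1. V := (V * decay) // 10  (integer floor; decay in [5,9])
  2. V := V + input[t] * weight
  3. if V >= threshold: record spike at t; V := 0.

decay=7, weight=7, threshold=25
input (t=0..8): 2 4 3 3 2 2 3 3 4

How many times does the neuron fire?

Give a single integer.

Answer: 4

Derivation:
t=0: input=2 -> V=14
t=1: input=4 -> V=0 FIRE
t=2: input=3 -> V=21
t=3: input=3 -> V=0 FIRE
t=4: input=2 -> V=14
t=5: input=2 -> V=23
t=6: input=3 -> V=0 FIRE
t=7: input=3 -> V=21
t=8: input=4 -> V=0 FIRE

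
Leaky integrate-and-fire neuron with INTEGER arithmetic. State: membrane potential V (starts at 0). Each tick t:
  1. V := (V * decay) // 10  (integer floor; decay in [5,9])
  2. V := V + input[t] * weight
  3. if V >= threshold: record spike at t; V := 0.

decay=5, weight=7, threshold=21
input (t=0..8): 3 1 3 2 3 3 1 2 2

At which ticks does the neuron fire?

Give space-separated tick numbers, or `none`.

Answer: 0 2 4 5 8

Derivation:
t=0: input=3 -> V=0 FIRE
t=1: input=1 -> V=7
t=2: input=3 -> V=0 FIRE
t=3: input=2 -> V=14
t=4: input=3 -> V=0 FIRE
t=5: input=3 -> V=0 FIRE
t=6: input=1 -> V=7
t=7: input=2 -> V=17
t=8: input=2 -> V=0 FIRE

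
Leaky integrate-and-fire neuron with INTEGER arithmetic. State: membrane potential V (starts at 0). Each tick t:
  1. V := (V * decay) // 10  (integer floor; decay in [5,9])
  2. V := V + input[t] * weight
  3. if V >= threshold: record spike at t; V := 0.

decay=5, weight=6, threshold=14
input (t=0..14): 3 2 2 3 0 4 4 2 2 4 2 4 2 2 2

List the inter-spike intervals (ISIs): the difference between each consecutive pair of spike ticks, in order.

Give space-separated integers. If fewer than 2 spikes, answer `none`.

Answer: 2 1 2 1 2 1 2 2

Derivation:
t=0: input=3 -> V=0 FIRE
t=1: input=2 -> V=12
t=2: input=2 -> V=0 FIRE
t=3: input=3 -> V=0 FIRE
t=4: input=0 -> V=0
t=5: input=4 -> V=0 FIRE
t=6: input=4 -> V=0 FIRE
t=7: input=2 -> V=12
t=8: input=2 -> V=0 FIRE
t=9: input=4 -> V=0 FIRE
t=10: input=2 -> V=12
t=11: input=4 -> V=0 FIRE
t=12: input=2 -> V=12
t=13: input=2 -> V=0 FIRE
t=14: input=2 -> V=12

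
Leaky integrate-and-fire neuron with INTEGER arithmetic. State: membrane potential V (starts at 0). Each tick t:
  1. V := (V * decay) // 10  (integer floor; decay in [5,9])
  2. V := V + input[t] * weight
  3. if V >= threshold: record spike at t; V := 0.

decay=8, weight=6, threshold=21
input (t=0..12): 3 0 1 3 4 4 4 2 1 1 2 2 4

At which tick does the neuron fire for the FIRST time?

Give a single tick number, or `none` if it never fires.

t=0: input=3 -> V=18
t=1: input=0 -> V=14
t=2: input=1 -> V=17
t=3: input=3 -> V=0 FIRE
t=4: input=4 -> V=0 FIRE
t=5: input=4 -> V=0 FIRE
t=6: input=4 -> V=0 FIRE
t=7: input=2 -> V=12
t=8: input=1 -> V=15
t=9: input=1 -> V=18
t=10: input=2 -> V=0 FIRE
t=11: input=2 -> V=12
t=12: input=4 -> V=0 FIRE

Answer: 3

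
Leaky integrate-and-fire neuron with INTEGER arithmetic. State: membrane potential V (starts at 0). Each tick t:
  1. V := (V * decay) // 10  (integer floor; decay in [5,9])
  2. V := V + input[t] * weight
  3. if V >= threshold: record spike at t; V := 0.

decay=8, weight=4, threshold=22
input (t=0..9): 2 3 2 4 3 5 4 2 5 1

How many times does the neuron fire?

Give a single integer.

t=0: input=2 -> V=8
t=1: input=3 -> V=18
t=2: input=2 -> V=0 FIRE
t=3: input=4 -> V=16
t=4: input=3 -> V=0 FIRE
t=5: input=5 -> V=20
t=6: input=4 -> V=0 FIRE
t=7: input=2 -> V=8
t=8: input=5 -> V=0 FIRE
t=9: input=1 -> V=4

Answer: 4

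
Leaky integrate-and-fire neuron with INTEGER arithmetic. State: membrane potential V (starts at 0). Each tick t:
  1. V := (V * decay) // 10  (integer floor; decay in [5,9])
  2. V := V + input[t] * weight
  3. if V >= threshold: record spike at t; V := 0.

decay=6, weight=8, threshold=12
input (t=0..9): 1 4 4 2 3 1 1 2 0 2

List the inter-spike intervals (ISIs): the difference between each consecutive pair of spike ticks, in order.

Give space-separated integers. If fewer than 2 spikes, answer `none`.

Answer: 1 1 1 2 1 2

Derivation:
t=0: input=1 -> V=8
t=1: input=4 -> V=0 FIRE
t=2: input=4 -> V=0 FIRE
t=3: input=2 -> V=0 FIRE
t=4: input=3 -> V=0 FIRE
t=5: input=1 -> V=8
t=6: input=1 -> V=0 FIRE
t=7: input=2 -> V=0 FIRE
t=8: input=0 -> V=0
t=9: input=2 -> V=0 FIRE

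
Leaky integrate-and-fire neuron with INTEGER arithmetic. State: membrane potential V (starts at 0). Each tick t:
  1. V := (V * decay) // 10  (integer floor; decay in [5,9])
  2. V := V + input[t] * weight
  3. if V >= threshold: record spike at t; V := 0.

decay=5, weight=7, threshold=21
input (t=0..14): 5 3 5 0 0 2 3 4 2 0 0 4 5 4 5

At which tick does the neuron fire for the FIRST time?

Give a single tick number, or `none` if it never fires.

t=0: input=5 -> V=0 FIRE
t=1: input=3 -> V=0 FIRE
t=2: input=5 -> V=0 FIRE
t=3: input=0 -> V=0
t=4: input=0 -> V=0
t=5: input=2 -> V=14
t=6: input=3 -> V=0 FIRE
t=7: input=4 -> V=0 FIRE
t=8: input=2 -> V=14
t=9: input=0 -> V=7
t=10: input=0 -> V=3
t=11: input=4 -> V=0 FIRE
t=12: input=5 -> V=0 FIRE
t=13: input=4 -> V=0 FIRE
t=14: input=5 -> V=0 FIRE

Answer: 0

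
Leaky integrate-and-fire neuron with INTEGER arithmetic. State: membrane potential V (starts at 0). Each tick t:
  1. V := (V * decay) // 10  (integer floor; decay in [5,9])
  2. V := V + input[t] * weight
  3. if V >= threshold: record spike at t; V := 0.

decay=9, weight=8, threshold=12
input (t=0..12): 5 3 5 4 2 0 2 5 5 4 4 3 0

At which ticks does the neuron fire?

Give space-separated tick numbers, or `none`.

Answer: 0 1 2 3 4 6 7 8 9 10 11

Derivation:
t=0: input=5 -> V=0 FIRE
t=1: input=3 -> V=0 FIRE
t=2: input=5 -> V=0 FIRE
t=3: input=4 -> V=0 FIRE
t=4: input=2 -> V=0 FIRE
t=5: input=0 -> V=0
t=6: input=2 -> V=0 FIRE
t=7: input=5 -> V=0 FIRE
t=8: input=5 -> V=0 FIRE
t=9: input=4 -> V=0 FIRE
t=10: input=4 -> V=0 FIRE
t=11: input=3 -> V=0 FIRE
t=12: input=0 -> V=0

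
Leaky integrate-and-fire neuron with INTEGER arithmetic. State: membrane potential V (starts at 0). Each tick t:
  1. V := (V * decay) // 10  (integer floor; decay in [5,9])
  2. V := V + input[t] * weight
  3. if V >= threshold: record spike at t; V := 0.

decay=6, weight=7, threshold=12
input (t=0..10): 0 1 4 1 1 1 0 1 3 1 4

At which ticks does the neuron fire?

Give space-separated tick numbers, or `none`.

t=0: input=0 -> V=0
t=1: input=1 -> V=7
t=2: input=4 -> V=0 FIRE
t=3: input=1 -> V=7
t=4: input=1 -> V=11
t=5: input=1 -> V=0 FIRE
t=6: input=0 -> V=0
t=7: input=1 -> V=7
t=8: input=3 -> V=0 FIRE
t=9: input=1 -> V=7
t=10: input=4 -> V=0 FIRE

Answer: 2 5 8 10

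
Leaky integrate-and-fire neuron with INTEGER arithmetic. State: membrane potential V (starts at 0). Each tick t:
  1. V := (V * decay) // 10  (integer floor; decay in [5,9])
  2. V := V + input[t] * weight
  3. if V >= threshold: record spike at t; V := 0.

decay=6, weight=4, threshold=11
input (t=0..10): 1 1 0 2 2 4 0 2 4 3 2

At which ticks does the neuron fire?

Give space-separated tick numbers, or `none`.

Answer: 4 5 8 9

Derivation:
t=0: input=1 -> V=4
t=1: input=1 -> V=6
t=2: input=0 -> V=3
t=3: input=2 -> V=9
t=4: input=2 -> V=0 FIRE
t=5: input=4 -> V=0 FIRE
t=6: input=0 -> V=0
t=7: input=2 -> V=8
t=8: input=4 -> V=0 FIRE
t=9: input=3 -> V=0 FIRE
t=10: input=2 -> V=8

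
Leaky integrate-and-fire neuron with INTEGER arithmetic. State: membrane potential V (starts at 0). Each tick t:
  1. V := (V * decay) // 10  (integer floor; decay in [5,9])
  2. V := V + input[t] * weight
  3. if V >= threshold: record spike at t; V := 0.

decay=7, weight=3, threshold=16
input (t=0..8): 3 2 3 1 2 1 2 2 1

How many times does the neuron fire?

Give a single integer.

t=0: input=3 -> V=9
t=1: input=2 -> V=12
t=2: input=3 -> V=0 FIRE
t=3: input=1 -> V=3
t=4: input=2 -> V=8
t=5: input=1 -> V=8
t=6: input=2 -> V=11
t=7: input=2 -> V=13
t=8: input=1 -> V=12

Answer: 1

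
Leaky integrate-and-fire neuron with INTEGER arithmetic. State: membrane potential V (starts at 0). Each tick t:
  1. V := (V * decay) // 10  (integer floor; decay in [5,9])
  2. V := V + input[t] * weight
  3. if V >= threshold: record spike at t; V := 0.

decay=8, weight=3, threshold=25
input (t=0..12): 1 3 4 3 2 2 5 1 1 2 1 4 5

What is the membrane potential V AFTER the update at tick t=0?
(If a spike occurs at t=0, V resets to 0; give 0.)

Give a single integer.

Answer: 3

Derivation:
t=0: input=1 -> V=3
t=1: input=3 -> V=11
t=2: input=4 -> V=20
t=3: input=3 -> V=0 FIRE
t=4: input=2 -> V=6
t=5: input=2 -> V=10
t=6: input=5 -> V=23
t=7: input=1 -> V=21
t=8: input=1 -> V=19
t=9: input=2 -> V=21
t=10: input=1 -> V=19
t=11: input=4 -> V=0 FIRE
t=12: input=5 -> V=15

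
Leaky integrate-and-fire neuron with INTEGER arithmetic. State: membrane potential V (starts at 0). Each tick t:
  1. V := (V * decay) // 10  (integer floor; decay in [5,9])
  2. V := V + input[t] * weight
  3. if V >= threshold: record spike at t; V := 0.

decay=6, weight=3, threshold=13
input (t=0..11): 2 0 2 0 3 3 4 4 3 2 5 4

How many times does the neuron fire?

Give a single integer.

Answer: 3

Derivation:
t=0: input=2 -> V=6
t=1: input=0 -> V=3
t=2: input=2 -> V=7
t=3: input=0 -> V=4
t=4: input=3 -> V=11
t=5: input=3 -> V=0 FIRE
t=6: input=4 -> V=12
t=7: input=4 -> V=0 FIRE
t=8: input=3 -> V=9
t=9: input=2 -> V=11
t=10: input=5 -> V=0 FIRE
t=11: input=4 -> V=12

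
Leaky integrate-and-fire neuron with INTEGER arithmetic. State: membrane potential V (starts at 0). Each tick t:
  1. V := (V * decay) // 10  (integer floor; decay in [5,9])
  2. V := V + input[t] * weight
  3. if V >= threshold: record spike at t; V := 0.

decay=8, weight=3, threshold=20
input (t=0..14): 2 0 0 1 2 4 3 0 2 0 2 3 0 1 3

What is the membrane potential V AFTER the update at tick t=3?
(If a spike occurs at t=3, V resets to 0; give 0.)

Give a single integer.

Answer: 5

Derivation:
t=0: input=2 -> V=6
t=1: input=0 -> V=4
t=2: input=0 -> V=3
t=3: input=1 -> V=5
t=4: input=2 -> V=10
t=5: input=4 -> V=0 FIRE
t=6: input=3 -> V=9
t=7: input=0 -> V=7
t=8: input=2 -> V=11
t=9: input=0 -> V=8
t=10: input=2 -> V=12
t=11: input=3 -> V=18
t=12: input=0 -> V=14
t=13: input=1 -> V=14
t=14: input=3 -> V=0 FIRE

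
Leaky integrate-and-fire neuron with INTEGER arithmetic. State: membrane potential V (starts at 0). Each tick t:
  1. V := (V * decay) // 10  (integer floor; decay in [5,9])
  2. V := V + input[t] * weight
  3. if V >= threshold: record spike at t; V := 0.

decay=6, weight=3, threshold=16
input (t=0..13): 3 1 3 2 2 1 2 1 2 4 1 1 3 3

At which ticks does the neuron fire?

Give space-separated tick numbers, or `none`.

t=0: input=3 -> V=9
t=1: input=1 -> V=8
t=2: input=3 -> V=13
t=3: input=2 -> V=13
t=4: input=2 -> V=13
t=5: input=1 -> V=10
t=6: input=2 -> V=12
t=7: input=1 -> V=10
t=8: input=2 -> V=12
t=9: input=4 -> V=0 FIRE
t=10: input=1 -> V=3
t=11: input=1 -> V=4
t=12: input=3 -> V=11
t=13: input=3 -> V=15

Answer: 9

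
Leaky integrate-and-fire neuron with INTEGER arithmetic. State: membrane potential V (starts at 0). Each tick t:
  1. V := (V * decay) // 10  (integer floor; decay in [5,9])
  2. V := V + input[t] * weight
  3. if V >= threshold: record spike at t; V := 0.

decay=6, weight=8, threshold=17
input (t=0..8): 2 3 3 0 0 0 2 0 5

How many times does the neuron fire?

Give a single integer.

t=0: input=2 -> V=16
t=1: input=3 -> V=0 FIRE
t=2: input=3 -> V=0 FIRE
t=3: input=0 -> V=0
t=4: input=0 -> V=0
t=5: input=0 -> V=0
t=6: input=2 -> V=16
t=7: input=0 -> V=9
t=8: input=5 -> V=0 FIRE

Answer: 3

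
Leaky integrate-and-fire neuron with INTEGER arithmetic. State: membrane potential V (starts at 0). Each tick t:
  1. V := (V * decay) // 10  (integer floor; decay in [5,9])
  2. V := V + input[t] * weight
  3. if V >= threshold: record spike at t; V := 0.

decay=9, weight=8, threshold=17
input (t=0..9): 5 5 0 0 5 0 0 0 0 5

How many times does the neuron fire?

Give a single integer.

Answer: 4

Derivation:
t=0: input=5 -> V=0 FIRE
t=1: input=5 -> V=0 FIRE
t=2: input=0 -> V=0
t=3: input=0 -> V=0
t=4: input=5 -> V=0 FIRE
t=5: input=0 -> V=0
t=6: input=0 -> V=0
t=7: input=0 -> V=0
t=8: input=0 -> V=0
t=9: input=5 -> V=0 FIRE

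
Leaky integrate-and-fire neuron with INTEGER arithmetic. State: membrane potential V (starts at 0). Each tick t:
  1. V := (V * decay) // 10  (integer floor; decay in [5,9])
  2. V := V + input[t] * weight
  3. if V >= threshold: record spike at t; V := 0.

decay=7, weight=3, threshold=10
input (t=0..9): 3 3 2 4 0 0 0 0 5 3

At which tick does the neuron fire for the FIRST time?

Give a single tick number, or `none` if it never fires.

Answer: 1

Derivation:
t=0: input=3 -> V=9
t=1: input=3 -> V=0 FIRE
t=2: input=2 -> V=6
t=3: input=4 -> V=0 FIRE
t=4: input=0 -> V=0
t=5: input=0 -> V=0
t=6: input=0 -> V=0
t=7: input=0 -> V=0
t=8: input=5 -> V=0 FIRE
t=9: input=3 -> V=9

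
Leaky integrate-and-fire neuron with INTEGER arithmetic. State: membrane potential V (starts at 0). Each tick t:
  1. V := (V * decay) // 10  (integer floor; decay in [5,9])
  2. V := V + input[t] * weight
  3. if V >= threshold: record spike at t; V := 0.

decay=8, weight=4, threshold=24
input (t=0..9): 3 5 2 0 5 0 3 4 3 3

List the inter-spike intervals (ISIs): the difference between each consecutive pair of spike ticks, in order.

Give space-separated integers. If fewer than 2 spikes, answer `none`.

Answer: 3 3

Derivation:
t=0: input=3 -> V=12
t=1: input=5 -> V=0 FIRE
t=2: input=2 -> V=8
t=3: input=0 -> V=6
t=4: input=5 -> V=0 FIRE
t=5: input=0 -> V=0
t=6: input=3 -> V=12
t=7: input=4 -> V=0 FIRE
t=8: input=3 -> V=12
t=9: input=3 -> V=21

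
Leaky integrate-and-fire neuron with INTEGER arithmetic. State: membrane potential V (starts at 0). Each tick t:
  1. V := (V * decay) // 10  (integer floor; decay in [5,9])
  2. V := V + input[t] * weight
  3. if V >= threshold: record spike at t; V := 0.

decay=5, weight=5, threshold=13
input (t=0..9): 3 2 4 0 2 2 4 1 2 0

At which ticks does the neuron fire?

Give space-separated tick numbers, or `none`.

t=0: input=3 -> V=0 FIRE
t=1: input=2 -> V=10
t=2: input=4 -> V=0 FIRE
t=3: input=0 -> V=0
t=4: input=2 -> V=10
t=5: input=2 -> V=0 FIRE
t=6: input=4 -> V=0 FIRE
t=7: input=1 -> V=5
t=8: input=2 -> V=12
t=9: input=0 -> V=6

Answer: 0 2 5 6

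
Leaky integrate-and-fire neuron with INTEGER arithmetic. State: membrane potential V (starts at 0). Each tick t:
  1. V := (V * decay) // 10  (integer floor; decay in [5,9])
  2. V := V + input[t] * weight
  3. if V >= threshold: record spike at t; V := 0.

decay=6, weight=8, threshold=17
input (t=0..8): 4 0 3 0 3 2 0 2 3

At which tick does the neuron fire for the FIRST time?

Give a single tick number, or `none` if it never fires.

Answer: 0

Derivation:
t=0: input=4 -> V=0 FIRE
t=1: input=0 -> V=0
t=2: input=3 -> V=0 FIRE
t=3: input=0 -> V=0
t=4: input=3 -> V=0 FIRE
t=5: input=2 -> V=16
t=6: input=0 -> V=9
t=7: input=2 -> V=0 FIRE
t=8: input=3 -> V=0 FIRE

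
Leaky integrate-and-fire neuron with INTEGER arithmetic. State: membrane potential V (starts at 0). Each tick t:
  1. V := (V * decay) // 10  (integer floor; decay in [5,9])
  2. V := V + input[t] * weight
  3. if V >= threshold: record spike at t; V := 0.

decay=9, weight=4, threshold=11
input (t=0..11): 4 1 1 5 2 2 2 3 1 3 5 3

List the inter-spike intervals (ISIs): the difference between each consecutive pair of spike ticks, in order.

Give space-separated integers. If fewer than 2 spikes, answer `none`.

t=0: input=4 -> V=0 FIRE
t=1: input=1 -> V=4
t=2: input=1 -> V=7
t=3: input=5 -> V=0 FIRE
t=4: input=2 -> V=8
t=5: input=2 -> V=0 FIRE
t=6: input=2 -> V=8
t=7: input=3 -> V=0 FIRE
t=8: input=1 -> V=4
t=9: input=3 -> V=0 FIRE
t=10: input=5 -> V=0 FIRE
t=11: input=3 -> V=0 FIRE

Answer: 3 2 2 2 1 1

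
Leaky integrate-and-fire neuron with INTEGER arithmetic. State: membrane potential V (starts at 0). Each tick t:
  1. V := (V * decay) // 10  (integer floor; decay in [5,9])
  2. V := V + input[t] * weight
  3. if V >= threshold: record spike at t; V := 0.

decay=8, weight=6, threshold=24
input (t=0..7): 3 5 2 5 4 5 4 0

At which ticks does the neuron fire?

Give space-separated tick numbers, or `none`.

t=0: input=3 -> V=18
t=1: input=5 -> V=0 FIRE
t=2: input=2 -> V=12
t=3: input=5 -> V=0 FIRE
t=4: input=4 -> V=0 FIRE
t=5: input=5 -> V=0 FIRE
t=6: input=4 -> V=0 FIRE
t=7: input=0 -> V=0

Answer: 1 3 4 5 6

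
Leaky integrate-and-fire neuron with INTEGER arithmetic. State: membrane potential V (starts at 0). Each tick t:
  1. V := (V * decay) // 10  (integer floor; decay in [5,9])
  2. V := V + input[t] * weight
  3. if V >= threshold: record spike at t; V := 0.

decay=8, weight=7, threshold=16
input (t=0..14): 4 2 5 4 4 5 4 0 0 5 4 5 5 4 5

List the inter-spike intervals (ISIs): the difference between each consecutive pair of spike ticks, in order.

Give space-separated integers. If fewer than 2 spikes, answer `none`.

Answer: 2 1 1 1 1 3 1 1 1 1 1

Derivation:
t=0: input=4 -> V=0 FIRE
t=1: input=2 -> V=14
t=2: input=5 -> V=0 FIRE
t=3: input=4 -> V=0 FIRE
t=4: input=4 -> V=0 FIRE
t=5: input=5 -> V=0 FIRE
t=6: input=4 -> V=0 FIRE
t=7: input=0 -> V=0
t=8: input=0 -> V=0
t=9: input=5 -> V=0 FIRE
t=10: input=4 -> V=0 FIRE
t=11: input=5 -> V=0 FIRE
t=12: input=5 -> V=0 FIRE
t=13: input=4 -> V=0 FIRE
t=14: input=5 -> V=0 FIRE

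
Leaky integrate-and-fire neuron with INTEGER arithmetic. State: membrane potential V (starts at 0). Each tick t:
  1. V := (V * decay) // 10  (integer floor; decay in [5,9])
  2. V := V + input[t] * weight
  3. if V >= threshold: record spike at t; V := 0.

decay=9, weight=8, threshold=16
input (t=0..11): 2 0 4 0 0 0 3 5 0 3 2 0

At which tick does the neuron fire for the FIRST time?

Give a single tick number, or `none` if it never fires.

t=0: input=2 -> V=0 FIRE
t=1: input=0 -> V=0
t=2: input=4 -> V=0 FIRE
t=3: input=0 -> V=0
t=4: input=0 -> V=0
t=5: input=0 -> V=0
t=6: input=3 -> V=0 FIRE
t=7: input=5 -> V=0 FIRE
t=8: input=0 -> V=0
t=9: input=3 -> V=0 FIRE
t=10: input=2 -> V=0 FIRE
t=11: input=0 -> V=0

Answer: 0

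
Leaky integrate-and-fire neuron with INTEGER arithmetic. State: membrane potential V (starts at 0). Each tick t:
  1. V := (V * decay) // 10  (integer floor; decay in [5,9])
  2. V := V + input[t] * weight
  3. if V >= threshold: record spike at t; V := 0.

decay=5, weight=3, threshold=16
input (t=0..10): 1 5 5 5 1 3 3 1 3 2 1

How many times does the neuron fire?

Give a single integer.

t=0: input=1 -> V=3
t=1: input=5 -> V=0 FIRE
t=2: input=5 -> V=15
t=3: input=5 -> V=0 FIRE
t=4: input=1 -> V=3
t=5: input=3 -> V=10
t=6: input=3 -> V=14
t=7: input=1 -> V=10
t=8: input=3 -> V=14
t=9: input=2 -> V=13
t=10: input=1 -> V=9

Answer: 2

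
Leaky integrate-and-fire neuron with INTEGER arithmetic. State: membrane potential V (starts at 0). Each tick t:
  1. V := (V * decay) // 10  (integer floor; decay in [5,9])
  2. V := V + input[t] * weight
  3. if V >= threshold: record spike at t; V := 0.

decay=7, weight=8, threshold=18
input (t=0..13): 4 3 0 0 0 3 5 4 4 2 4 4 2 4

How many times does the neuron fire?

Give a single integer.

t=0: input=4 -> V=0 FIRE
t=1: input=3 -> V=0 FIRE
t=2: input=0 -> V=0
t=3: input=0 -> V=0
t=4: input=0 -> V=0
t=5: input=3 -> V=0 FIRE
t=6: input=5 -> V=0 FIRE
t=7: input=4 -> V=0 FIRE
t=8: input=4 -> V=0 FIRE
t=9: input=2 -> V=16
t=10: input=4 -> V=0 FIRE
t=11: input=4 -> V=0 FIRE
t=12: input=2 -> V=16
t=13: input=4 -> V=0 FIRE

Answer: 9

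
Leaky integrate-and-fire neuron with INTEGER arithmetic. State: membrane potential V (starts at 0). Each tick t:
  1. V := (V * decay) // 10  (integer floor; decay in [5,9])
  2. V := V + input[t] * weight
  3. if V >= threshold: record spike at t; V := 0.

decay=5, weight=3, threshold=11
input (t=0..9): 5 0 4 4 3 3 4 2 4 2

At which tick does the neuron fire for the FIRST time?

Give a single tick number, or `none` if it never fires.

t=0: input=5 -> V=0 FIRE
t=1: input=0 -> V=0
t=2: input=4 -> V=0 FIRE
t=3: input=4 -> V=0 FIRE
t=4: input=3 -> V=9
t=5: input=3 -> V=0 FIRE
t=6: input=4 -> V=0 FIRE
t=7: input=2 -> V=6
t=8: input=4 -> V=0 FIRE
t=9: input=2 -> V=6

Answer: 0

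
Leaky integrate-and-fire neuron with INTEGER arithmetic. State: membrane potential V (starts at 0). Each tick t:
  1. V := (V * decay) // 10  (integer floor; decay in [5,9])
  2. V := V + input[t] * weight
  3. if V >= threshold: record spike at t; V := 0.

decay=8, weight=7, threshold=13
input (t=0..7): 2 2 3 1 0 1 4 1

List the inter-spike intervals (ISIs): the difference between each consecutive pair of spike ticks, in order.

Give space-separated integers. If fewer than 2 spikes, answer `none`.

Answer: 1 1 4

Derivation:
t=0: input=2 -> V=0 FIRE
t=1: input=2 -> V=0 FIRE
t=2: input=3 -> V=0 FIRE
t=3: input=1 -> V=7
t=4: input=0 -> V=5
t=5: input=1 -> V=11
t=6: input=4 -> V=0 FIRE
t=7: input=1 -> V=7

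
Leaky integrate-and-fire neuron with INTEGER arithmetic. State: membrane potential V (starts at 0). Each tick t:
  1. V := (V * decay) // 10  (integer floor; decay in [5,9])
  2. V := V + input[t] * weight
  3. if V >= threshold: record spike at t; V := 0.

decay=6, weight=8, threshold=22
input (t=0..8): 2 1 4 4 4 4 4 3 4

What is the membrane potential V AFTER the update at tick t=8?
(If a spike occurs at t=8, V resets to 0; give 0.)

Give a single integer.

t=0: input=2 -> V=16
t=1: input=1 -> V=17
t=2: input=4 -> V=0 FIRE
t=3: input=4 -> V=0 FIRE
t=4: input=4 -> V=0 FIRE
t=5: input=4 -> V=0 FIRE
t=6: input=4 -> V=0 FIRE
t=7: input=3 -> V=0 FIRE
t=8: input=4 -> V=0 FIRE

Answer: 0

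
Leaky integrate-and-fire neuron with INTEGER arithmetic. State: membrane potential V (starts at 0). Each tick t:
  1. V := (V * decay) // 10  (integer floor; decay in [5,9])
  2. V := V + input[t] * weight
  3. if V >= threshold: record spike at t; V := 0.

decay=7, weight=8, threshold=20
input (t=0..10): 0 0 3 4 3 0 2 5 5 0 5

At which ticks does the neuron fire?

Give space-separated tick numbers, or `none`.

Answer: 2 3 4 7 8 10

Derivation:
t=0: input=0 -> V=0
t=1: input=0 -> V=0
t=2: input=3 -> V=0 FIRE
t=3: input=4 -> V=0 FIRE
t=4: input=3 -> V=0 FIRE
t=5: input=0 -> V=0
t=6: input=2 -> V=16
t=7: input=5 -> V=0 FIRE
t=8: input=5 -> V=0 FIRE
t=9: input=0 -> V=0
t=10: input=5 -> V=0 FIRE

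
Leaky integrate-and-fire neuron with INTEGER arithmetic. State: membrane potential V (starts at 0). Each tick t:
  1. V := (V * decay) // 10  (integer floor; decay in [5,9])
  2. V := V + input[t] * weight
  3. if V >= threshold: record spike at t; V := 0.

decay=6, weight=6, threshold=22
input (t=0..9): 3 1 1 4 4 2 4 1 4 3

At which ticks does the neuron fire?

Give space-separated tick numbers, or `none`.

t=0: input=3 -> V=18
t=1: input=1 -> V=16
t=2: input=1 -> V=15
t=3: input=4 -> V=0 FIRE
t=4: input=4 -> V=0 FIRE
t=5: input=2 -> V=12
t=6: input=4 -> V=0 FIRE
t=7: input=1 -> V=6
t=8: input=4 -> V=0 FIRE
t=9: input=3 -> V=18

Answer: 3 4 6 8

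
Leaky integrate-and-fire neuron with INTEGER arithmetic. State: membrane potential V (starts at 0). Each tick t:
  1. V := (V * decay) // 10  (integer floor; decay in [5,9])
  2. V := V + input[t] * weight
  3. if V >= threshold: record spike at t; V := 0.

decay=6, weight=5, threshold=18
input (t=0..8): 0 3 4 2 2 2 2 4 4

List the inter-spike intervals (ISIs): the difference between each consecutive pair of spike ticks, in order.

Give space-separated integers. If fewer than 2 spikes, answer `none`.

t=0: input=0 -> V=0
t=1: input=3 -> V=15
t=2: input=4 -> V=0 FIRE
t=3: input=2 -> V=10
t=4: input=2 -> V=16
t=5: input=2 -> V=0 FIRE
t=6: input=2 -> V=10
t=7: input=4 -> V=0 FIRE
t=8: input=4 -> V=0 FIRE

Answer: 3 2 1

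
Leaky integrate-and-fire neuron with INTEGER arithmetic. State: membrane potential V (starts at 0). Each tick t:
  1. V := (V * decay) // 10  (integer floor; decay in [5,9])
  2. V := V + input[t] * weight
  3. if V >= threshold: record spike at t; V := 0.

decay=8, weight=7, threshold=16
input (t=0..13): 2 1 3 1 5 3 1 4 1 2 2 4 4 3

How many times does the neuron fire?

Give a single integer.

t=0: input=2 -> V=14
t=1: input=1 -> V=0 FIRE
t=2: input=3 -> V=0 FIRE
t=3: input=1 -> V=7
t=4: input=5 -> V=0 FIRE
t=5: input=3 -> V=0 FIRE
t=6: input=1 -> V=7
t=7: input=4 -> V=0 FIRE
t=8: input=1 -> V=7
t=9: input=2 -> V=0 FIRE
t=10: input=2 -> V=14
t=11: input=4 -> V=0 FIRE
t=12: input=4 -> V=0 FIRE
t=13: input=3 -> V=0 FIRE

Answer: 9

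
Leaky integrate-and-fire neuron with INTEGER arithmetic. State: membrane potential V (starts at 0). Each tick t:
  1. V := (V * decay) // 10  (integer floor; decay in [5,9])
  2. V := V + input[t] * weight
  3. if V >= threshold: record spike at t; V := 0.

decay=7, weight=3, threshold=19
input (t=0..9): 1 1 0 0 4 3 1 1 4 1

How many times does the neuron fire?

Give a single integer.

Answer: 1

Derivation:
t=0: input=1 -> V=3
t=1: input=1 -> V=5
t=2: input=0 -> V=3
t=3: input=0 -> V=2
t=4: input=4 -> V=13
t=5: input=3 -> V=18
t=6: input=1 -> V=15
t=7: input=1 -> V=13
t=8: input=4 -> V=0 FIRE
t=9: input=1 -> V=3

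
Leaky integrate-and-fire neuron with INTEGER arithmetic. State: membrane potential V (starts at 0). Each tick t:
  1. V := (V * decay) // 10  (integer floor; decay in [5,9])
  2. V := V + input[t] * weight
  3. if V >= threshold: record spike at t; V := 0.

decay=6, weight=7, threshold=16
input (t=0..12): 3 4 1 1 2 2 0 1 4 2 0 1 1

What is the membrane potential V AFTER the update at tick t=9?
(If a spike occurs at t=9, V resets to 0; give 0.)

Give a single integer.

Answer: 14

Derivation:
t=0: input=3 -> V=0 FIRE
t=1: input=4 -> V=0 FIRE
t=2: input=1 -> V=7
t=3: input=1 -> V=11
t=4: input=2 -> V=0 FIRE
t=5: input=2 -> V=14
t=6: input=0 -> V=8
t=7: input=1 -> V=11
t=8: input=4 -> V=0 FIRE
t=9: input=2 -> V=14
t=10: input=0 -> V=8
t=11: input=1 -> V=11
t=12: input=1 -> V=13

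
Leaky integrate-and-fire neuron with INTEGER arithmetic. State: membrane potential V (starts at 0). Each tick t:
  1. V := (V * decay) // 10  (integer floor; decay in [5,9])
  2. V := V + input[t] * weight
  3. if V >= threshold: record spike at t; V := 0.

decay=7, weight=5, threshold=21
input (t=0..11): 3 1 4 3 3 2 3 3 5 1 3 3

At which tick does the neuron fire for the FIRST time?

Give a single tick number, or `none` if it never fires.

t=0: input=3 -> V=15
t=1: input=1 -> V=15
t=2: input=4 -> V=0 FIRE
t=3: input=3 -> V=15
t=4: input=3 -> V=0 FIRE
t=5: input=2 -> V=10
t=6: input=3 -> V=0 FIRE
t=7: input=3 -> V=15
t=8: input=5 -> V=0 FIRE
t=9: input=1 -> V=5
t=10: input=3 -> V=18
t=11: input=3 -> V=0 FIRE

Answer: 2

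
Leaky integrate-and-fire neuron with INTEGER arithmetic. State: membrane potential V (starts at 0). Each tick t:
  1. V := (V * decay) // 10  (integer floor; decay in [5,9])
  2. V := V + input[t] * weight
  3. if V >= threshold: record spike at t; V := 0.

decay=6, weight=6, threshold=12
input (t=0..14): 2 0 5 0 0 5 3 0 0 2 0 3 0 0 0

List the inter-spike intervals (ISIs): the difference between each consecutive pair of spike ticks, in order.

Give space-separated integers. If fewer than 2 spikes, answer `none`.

Answer: 2 3 1 3 2

Derivation:
t=0: input=2 -> V=0 FIRE
t=1: input=0 -> V=0
t=2: input=5 -> V=0 FIRE
t=3: input=0 -> V=0
t=4: input=0 -> V=0
t=5: input=5 -> V=0 FIRE
t=6: input=3 -> V=0 FIRE
t=7: input=0 -> V=0
t=8: input=0 -> V=0
t=9: input=2 -> V=0 FIRE
t=10: input=0 -> V=0
t=11: input=3 -> V=0 FIRE
t=12: input=0 -> V=0
t=13: input=0 -> V=0
t=14: input=0 -> V=0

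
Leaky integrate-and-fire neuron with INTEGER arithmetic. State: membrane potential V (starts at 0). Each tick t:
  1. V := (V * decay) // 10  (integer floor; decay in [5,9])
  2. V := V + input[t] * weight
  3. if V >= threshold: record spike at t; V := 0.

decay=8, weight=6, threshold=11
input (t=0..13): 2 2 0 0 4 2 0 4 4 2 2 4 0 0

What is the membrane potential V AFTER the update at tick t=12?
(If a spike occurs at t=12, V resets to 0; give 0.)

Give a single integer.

t=0: input=2 -> V=0 FIRE
t=1: input=2 -> V=0 FIRE
t=2: input=0 -> V=0
t=3: input=0 -> V=0
t=4: input=4 -> V=0 FIRE
t=5: input=2 -> V=0 FIRE
t=6: input=0 -> V=0
t=7: input=4 -> V=0 FIRE
t=8: input=4 -> V=0 FIRE
t=9: input=2 -> V=0 FIRE
t=10: input=2 -> V=0 FIRE
t=11: input=4 -> V=0 FIRE
t=12: input=0 -> V=0
t=13: input=0 -> V=0

Answer: 0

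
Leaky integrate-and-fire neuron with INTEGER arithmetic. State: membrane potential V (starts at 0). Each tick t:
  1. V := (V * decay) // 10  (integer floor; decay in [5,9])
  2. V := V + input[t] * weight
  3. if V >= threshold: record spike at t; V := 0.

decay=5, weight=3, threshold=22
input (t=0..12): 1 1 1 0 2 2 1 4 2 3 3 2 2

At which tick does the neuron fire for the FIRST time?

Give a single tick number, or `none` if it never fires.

Answer: none

Derivation:
t=0: input=1 -> V=3
t=1: input=1 -> V=4
t=2: input=1 -> V=5
t=3: input=0 -> V=2
t=4: input=2 -> V=7
t=5: input=2 -> V=9
t=6: input=1 -> V=7
t=7: input=4 -> V=15
t=8: input=2 -> V=13
t=9: input=3 -> V=15
t=10: input=3 -> V=16
t=11: input=2 -> V=14
t=12: input=2 -> V=13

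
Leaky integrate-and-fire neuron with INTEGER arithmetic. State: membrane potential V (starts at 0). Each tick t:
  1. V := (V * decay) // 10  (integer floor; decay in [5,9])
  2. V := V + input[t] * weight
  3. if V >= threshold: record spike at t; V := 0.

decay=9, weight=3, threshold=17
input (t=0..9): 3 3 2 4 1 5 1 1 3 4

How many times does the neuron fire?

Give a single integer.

Answer: 4

Derivation:
t=0: input=3 -> V=9
t=1: input=3 -> V=0 FIRE
t=2: input=2 -> V=6
t=3: input=4 -> V=0 FIRE
t=4: input=1 -> V=3
t=5: input=5 -> V=0 FIRE
t=6: input=1 -> V=3
t=7: input=1 -> V=5
t=8: input=3 -> V=13
t=9: input=4 -> V=0 FIRE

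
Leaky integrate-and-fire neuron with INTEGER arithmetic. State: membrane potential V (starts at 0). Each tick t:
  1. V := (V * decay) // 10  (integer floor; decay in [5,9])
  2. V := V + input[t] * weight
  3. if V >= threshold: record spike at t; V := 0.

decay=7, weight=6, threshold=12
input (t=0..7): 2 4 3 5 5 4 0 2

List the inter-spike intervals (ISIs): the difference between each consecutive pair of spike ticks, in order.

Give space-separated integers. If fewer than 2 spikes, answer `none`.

Answer: 1 1 1 1 1 2

Derivation:
t=0: input=2 -> V=0 FIRE
t=1: input=4 -> V=0 FIRE
t=2: input=3 -> V=0 FIRE
t=3: input=5 -> V=0 FIRE
t=4: input=5 -> V=0 FIRE
t=5: input=4 -> V=0 FIRE
t=6: input=0 -> V=0
t=7: input=2 -> V=0 FIRE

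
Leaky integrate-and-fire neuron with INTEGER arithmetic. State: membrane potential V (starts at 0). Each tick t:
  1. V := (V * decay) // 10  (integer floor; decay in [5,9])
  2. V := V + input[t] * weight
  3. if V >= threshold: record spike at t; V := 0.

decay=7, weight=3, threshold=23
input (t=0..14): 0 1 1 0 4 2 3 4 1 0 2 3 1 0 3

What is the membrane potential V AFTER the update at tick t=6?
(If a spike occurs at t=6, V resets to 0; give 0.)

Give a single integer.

Answer: 19

Derivation:
t=0: input=0 -> V=0
t=1: input=1 -> V=3
t=2: input=1 -> V=5
t=3: input=0 -> V=3
t=4: input=4 -> V=14
t=5: input=2 -> V=15
t=6: input=3 -> V=19
t=7: input=4 -> V=0 FIRE
t=8: input=1 -> V=3
t=9: input=0 -> V=2
t=10: input=2 -> V=7
t=11: input=3 -> V=13
t=12: input=1 -> V=12
t=13: input=0 -> V=8
t=14: input=3 -> V=14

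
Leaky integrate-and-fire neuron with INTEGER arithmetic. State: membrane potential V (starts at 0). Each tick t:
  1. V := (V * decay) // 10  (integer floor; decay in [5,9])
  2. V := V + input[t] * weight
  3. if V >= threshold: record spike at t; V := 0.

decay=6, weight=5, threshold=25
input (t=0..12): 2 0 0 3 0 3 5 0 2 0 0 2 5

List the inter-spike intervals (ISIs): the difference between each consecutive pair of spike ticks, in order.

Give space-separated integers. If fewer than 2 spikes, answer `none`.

Answer: 6

Derivation:
t=0: input=2 -> V=10
t=1: input=0 -> V=6
t=2: input=0 -> V=3
t=3: input=3 -> V=16
t=4: input=0 -> V=9
t=5: input=3 -> V=20
t=6: input=5 -> V=0 FIRE
t=7: input=0 -> V=0
t=8: input=2 -> V=10
t=9: input=0 -> V=6
t=10: input=0 -> V=3
t=11: input=2 -> V=11
t=12: input=5 -> V=0 FIRE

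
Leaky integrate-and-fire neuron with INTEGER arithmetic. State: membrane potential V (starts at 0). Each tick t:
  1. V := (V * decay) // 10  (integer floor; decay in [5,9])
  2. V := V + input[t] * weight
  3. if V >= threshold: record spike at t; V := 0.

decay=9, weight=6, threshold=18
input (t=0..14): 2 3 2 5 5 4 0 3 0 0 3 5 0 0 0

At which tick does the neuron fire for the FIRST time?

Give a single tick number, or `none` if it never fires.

Answer: 1

Derivation:
t=0: input=2 -> V=12
t=1: input=3 -> V=0 FIRE
t=2: input=2 -> V=12
t=3: input=5 -> V=0 FIRE
t=4: input=5 -> V=0 FIRE
t=5: input=4 -> V=0 FIRE
t=6: input=0 -> V=0
t=7: input=3 -> V=0 FIRE
t=8: input=0 -> V=0
t=9: input=0 -> V=0
t=10: input=3 -> V=0 FIRE
t=11: input=5 -> V=0 FIRE
t=12: input=0 -> V=0
t=13: input=0 -> V=0
t=14: input=0 -> V=0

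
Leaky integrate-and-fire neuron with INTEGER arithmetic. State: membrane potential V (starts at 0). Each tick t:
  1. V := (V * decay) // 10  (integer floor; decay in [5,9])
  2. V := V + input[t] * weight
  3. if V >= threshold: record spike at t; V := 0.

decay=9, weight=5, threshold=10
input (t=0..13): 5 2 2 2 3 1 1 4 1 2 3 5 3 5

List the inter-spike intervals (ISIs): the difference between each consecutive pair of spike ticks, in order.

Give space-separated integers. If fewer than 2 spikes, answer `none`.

Answer: 1 1 1 1 3 2 1 1 1 1

Derivation:
t=0: input=5 -> V=0 FIRE
t=1: input=2 -> V=0 FIRE
t=2: input=2 -> V=0 FIRE
t=3: input=2 -> V=0 FIRE
t=4: input=3 -> V=0 FIRE
t=5: input=1 -> V=5
t=6: input=1 -> V=9
t=7: input=4 -> V=0 FIRE
t=8: input=1 -> V=5
t=9: input=2 -> V=0 FIRE
t=10: input=3 -> V=0 FIRE
t=11: input=5 -> V=0 FIRE
t=12: input=3 -> V=0 FIRE
t=13: input=5 -> V=0 FIRE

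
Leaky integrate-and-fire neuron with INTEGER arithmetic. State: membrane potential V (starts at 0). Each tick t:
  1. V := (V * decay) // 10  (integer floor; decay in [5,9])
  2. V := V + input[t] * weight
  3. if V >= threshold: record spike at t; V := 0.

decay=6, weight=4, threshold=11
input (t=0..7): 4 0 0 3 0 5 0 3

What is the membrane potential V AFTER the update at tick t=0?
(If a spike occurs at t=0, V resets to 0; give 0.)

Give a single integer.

t=0: input=4 -> V=0 FIRE
t=1: input=0 -> V=0
t=2: input=0 -> V=0
t=3: input=3 -> V=0 FIRE
t=4: input=0 -> V=0
t=5: input=5 -> V=0 FIRE
t=6: input=0 -> V=0
t=7: input=3 -> V=0 FIRE

Answer: 0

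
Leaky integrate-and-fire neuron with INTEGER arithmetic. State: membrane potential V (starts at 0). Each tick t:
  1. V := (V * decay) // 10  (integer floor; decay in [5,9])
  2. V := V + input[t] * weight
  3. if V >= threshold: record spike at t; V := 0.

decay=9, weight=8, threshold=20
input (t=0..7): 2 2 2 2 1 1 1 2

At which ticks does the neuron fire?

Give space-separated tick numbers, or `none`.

t=0: input=2 -> V=16
t=1: input=2 -> V=0 FIRE
t=2: input=2 -> V=16
t=3: input=2 -> V=0 FIRE
t=4: input=1 -> V=8
t=5: input=1 -> V=15
t=6: input=1 -> V=0 FIRE
t=7: input=2 -> V=16

Answer: 1 3 6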